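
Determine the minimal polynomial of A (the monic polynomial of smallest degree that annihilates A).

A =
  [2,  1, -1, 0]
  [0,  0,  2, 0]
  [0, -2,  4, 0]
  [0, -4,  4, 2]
x^2 - 4*x + 4

The characteristic polynomial is χ_A(x) = (x - 2)^4, so the eigenvalues are known. The minimal polynomial is
  m_A(x) = Π_λ (x − λ)^{k_λ}
where k_λ is the size of the *largest* Jordan block for λ (equivalently, the smallest k with (A − λI)^k v = 0 for every generalised eigenvector v of λ).

  λ = 2: largest Jordan block has size 2, contributing (x − 2)^2

So m_A(x) = (x - 2)^2 = x^2 - 4*x + 4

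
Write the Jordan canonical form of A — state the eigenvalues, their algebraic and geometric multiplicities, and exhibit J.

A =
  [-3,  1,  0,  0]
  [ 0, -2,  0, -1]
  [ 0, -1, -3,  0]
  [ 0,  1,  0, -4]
J_3(-3) ⊕ J_1(-3)

The characteristic polynomial is
  det(x·I − A) = x^4 + 12*x^3 + 54*x^2 + 108*x + 81 = (x + 3)^4

Eigenvalues and multiplicities (the geometric multiplicity of λ is n − rank(A − λI), which equals the number of Jordan blocks for λ):
  λ = -3: algebraic multiplicity = 4, geometric multiplicity = 2

Determining the block sizes for each eigenvalue:
  λ = -3: with am = 4 and gm = 2, the partition is not yet determined (e.g. several partitions of 4 into 2 parts exist). Let N = A − (-3)·I. Computing rank(N^1) = 2, rank(N^2) = 1, rank(N^3) = 0; the number of blocks of size ≥ j is rank(N^{j−1}) − rank(N^j), giving [2, 1, 1]. So we have 1 block(s) of size 3, 1 block(s) of size 1 → block sizes [3, 1]

Assembling the blocks gives a Jordan form
J =
  [-3,  1,  0,  0]
  [ 0, -3,  1,  0]
  [ 0,  0, -3,  0]
  [ 0,  0,  0, -3]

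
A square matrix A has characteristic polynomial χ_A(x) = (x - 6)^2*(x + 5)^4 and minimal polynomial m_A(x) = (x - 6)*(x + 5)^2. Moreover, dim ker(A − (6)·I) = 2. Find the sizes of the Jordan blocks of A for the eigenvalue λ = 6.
Block sizes for λ = 6: [1, 1]

Step 1 — from the characteristic polynomial, algebraic multiplicity of λ = 6 is 2. From dim ker(A − (6)·I) = 2, there are exactly 2 Jordan blocks for λ = 6.
Step 2 — from the minimal polynomial, the factor (x − 6) tells us the largest block for λ = 6 has size 1.
Step 3 — with total size 2, 2 blocks, and largest block 1, the block sizes (in nonincreasing order) are [1, 1].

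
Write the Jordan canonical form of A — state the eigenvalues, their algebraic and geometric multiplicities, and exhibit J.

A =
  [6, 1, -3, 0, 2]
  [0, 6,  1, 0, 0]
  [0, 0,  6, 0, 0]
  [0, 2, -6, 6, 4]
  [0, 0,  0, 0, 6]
J_3(6) ⊕ J_1(6) ⊕ J_1(6)

The characteristic polynomial is
  det(x·I − A) = x^5 - 30*x^4 + 360*x^3 - 2160*x^2 + 6480*x - 7776 = (x - 6)^5

Eigenvalues and multiplicities (the geometric multiplicity of λ is n − rank(A − λI), which equals the number of Jordan blocks for λ):
  λ = 6: algebraic multiplicity = 5, geometric multiplicity = 3

Determining the block sizes for each eigenvalue:
  λ = 6: with am = 5 and gm = 3, the partition is not yet determined (e.g. several partitions of 5 into 3 parts exist). Let N = A − (6)·I. Computing rank(N^1) = 2, rank(N^2) = 1, rank(N^3) = 0; the number of blocks of size ≥ j is rank(N^{j−1}) − rank(N^j), giving [3, 1, 1]. So we have 1 block(s) of size 3, 2 block(s) of size 1 → block sizes [3, 1, 1]

Assembling the blocks gives a Jordan form
J =
  [6, 1, 0, 0, 0]
  [0, 6, 1, 0, 0]
  [0, 0, 6, 0, 0]
  [0, 0, 0, 6, 0]
  [0, 0, 0, 0, 6]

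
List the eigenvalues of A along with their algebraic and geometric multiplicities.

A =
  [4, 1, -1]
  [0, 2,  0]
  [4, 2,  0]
λ = 2: alg = 3, geom = 2

Step 1 — factor the characteristic polynomial to read off the algebraic multiplicities:
  χ_A(x) = (x - 2)^3

Step 2 — compute geometric multiplicities via the rank-nullity identity g(λ) = n − rank(A − λI):
  rank(A − (2)·I) = 1, so dim ker(A − (2)·I) = n − 1 = 2

Summary:
  λ = 2: algebraic multiplicity = 3, geometric multiplicity = 2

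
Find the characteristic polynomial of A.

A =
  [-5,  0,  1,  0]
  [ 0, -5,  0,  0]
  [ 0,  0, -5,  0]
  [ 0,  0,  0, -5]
x^4 + 20*x^3 + 150*x^2 + 500*x + 625

Expanding det(x·I − A) (e.g. by cofactor expansion or by noting that A is similar to its Jordan form J, which has the same characteristic polynomial as A) gives
  χ_A(x) = x^4 + 20*x^3 + 150*x^2 + 500*x + 625
which factors as (x + 5)^4. The eigenvalues (with algebraic multiplicities) are λ = -5 with multiplicity 4.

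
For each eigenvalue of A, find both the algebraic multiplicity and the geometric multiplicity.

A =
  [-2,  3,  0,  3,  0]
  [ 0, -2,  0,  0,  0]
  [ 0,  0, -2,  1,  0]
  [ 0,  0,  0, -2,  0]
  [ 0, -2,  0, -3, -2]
λ = -2: alg = 5, geom = 3

Step 1 — factor the characteristic polynomial to read off the algebraic multiplicities:
  χ_A(x) = (x + 2)^5

Step 2 — compute geometric multiplicities via the rank-nullity identity g(λ) = n − rank(A − λI):
  rank(A − (-2)·I) = 2, so dim ker(A − (-2)·I) = n − 2 = 3

Summary:
  λ = -2: algebraic multiplicity = 5, geometric multiplicity = 3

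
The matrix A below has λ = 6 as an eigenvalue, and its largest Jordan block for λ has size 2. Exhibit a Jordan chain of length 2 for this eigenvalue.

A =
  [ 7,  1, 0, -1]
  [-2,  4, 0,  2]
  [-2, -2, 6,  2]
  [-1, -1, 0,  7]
A Jordan chain for λ = 6 of length 2:
v_1 = (1, -2, -2, -1)ᵀ
v_2 = (1, 0, 0, 0)ᵀ

Let N = A − (6)·I. We want v_2 with N^2 v_2 = 0 but N^1 v_2 ≠ 0; then v_{j-1} := N · v_j for j = 2, …, 2.

Pick v_2 = (1, 0, 0, 0)ᵀ.
Then v_1 = N · v_2 = (1, -2, -2, -1)ᵀ.

Sanity check: (A − (6)·I) v_1 = (0, 0, 0, 0)ᵀ = 0. ✓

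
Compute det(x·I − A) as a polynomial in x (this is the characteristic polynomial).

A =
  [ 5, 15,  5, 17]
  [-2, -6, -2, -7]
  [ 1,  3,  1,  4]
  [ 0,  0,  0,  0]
x^4

Expanding det(x·I − A) (e.g. by cofactor expansion or by noting that A is similar to its Jordan form J, which has the same characteristic polynomial as A) gives
  χ_A(x) = x^4
which factors as x^4. The eigenvalues (with algebraic multiplicities) are λ = 0 with multiplicity 4.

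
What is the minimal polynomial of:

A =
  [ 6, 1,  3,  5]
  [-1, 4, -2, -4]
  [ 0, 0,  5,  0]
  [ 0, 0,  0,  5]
x^3 - 15*x^2 + 75*x - 125

The characteristic polynomial is χ_A(x) = (x - 5)^4, so the eigenvalues are known. The minimal polynomial is
  m_A(x) = Π_λ (x − λ)^{k_λ}
where k_λ is the size of the *largest* Jordan block for λ (equivalently, the smallest k with (A − λI)^k v = 0 for every generalised eigenvector v of λ).

  λ = 5: largest Jordan block has size 3, contributing (x − 5)^3

So m_A(x) = (x - 5)^3 = x^3 - 15*x^2 + 75*x - 125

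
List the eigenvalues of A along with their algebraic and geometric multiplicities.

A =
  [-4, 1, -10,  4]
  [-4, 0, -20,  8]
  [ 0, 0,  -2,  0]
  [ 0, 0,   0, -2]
λ = -2: alg = 4, geom = 3

Step 1 — factor the characteristic polynomial to read off the algebraic multiplicities:
  χ_A(x) = (x + 2)^4

Step 2 — compute geometric multiplicities via the rank-nullity identity g(λ) = n − rank(A − λI):
  rank(A − (-2)·I) = 1, so dim ker(A − (-2)·I) = n − 1 = 3

Summary:
  λ = -2: algebraic multiplicity = 4, geometric multiplicity = 3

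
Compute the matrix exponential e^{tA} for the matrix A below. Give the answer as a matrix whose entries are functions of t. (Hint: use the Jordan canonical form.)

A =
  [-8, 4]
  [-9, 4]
e^{tA} =
  [-6*t*exp(-2*t) + exp(-2*t), 4*t*exp(-2*t)]
  [-9*t*exp(-2*t), 6*t*exp(-2*t) + exp(-2*t)]

Strategy: write A = P · J · P⁻¹ where J is a Jordan canonical form, so e^{tA} = P · e^{tJ} · P⁻¹, and e^{tJ} can be computed block-by-block.

A has Jordan form
J =
  [-2,  1]
  [ 0, -2]
(up to reordering of blocks).

Per-block formulas:
  For a 2×2 Jordan block J_2(-2): exp(t · J_2(-2)) = e^(-2t)·(I + t·N), where N is the 2×2 nilpotent shift.

After assembling e^{tJ} and conjugating by P, we get:

e^{tA} =
  [-6*t*exp(-2*t) + exp(-2*t), 4*t*exp(-2*t)]
  [-9*t*exp(-2*t), 6*t*exp(-2*t) + exp(-2*t)]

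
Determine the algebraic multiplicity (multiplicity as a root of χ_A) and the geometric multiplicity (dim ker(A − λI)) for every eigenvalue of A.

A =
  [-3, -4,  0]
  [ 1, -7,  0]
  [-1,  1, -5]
λ = -5: alg = 3, geom = 1

Step 1 — factor the characteristic polynomial to read off the algebraic multiplicities:
  χ_A(x) = (x + 5)^3

Step 2 — compute geometric multiplicities via the rank-nullity identity g(λ) = n − rank(A − λI):
  rank(A − (-5)·I) = 2, so dim ker(A − (-5)·I) = n − 2 = 1

Summary:
  λ = -5: algebraic multiplicity = 3, geometric multiplicity = 1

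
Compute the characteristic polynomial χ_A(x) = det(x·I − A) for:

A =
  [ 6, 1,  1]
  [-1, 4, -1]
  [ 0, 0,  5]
x^3 - 15*x^2 + 75*x - 125

Expanding det(x·I − A) (e.g. by cofactor expansion or by noting that A is similar to its Jordan form J, which has the same characteristic polynomial as A) gives
  χ_A(x) = x^3 - 15*x^2 + 75*x - 125
which factors as (x - 5)^3. The eigenvalues (with algebraic multiplicities) are λ = 5 with multiplicity 3.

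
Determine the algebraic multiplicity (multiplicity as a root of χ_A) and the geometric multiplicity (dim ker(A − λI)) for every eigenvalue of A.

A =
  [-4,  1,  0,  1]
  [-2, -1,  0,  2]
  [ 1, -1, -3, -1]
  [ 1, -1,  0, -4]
λ = -3: alg = 4, geom = 3

Step 1 — factor the characteristic polynomial to read off the algebraic multiplicities:
  χ_A(x) = (x + 3)^4

Step 2 — compute geometric multiplicities via the rank-nullity identity g(λ) = n − rank(A − λI):
  rank(A − (-3)·I) = 1, so dim ker(A − (-3)·I) = n − 1 = 3

Summary:
  λ = -3: algebraic multiplicity = 4, geometric multiplicity = 3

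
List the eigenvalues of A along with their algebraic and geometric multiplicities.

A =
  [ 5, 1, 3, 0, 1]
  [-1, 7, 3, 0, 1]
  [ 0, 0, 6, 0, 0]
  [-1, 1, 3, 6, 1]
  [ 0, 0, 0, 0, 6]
λ = 6: alg = 5, geom = 4

Step 1 — factor the characteristic polynomial to read off the algebraic multiplicities:
  χ_A(x) = (x - 6)^5

Step 2 — compute geometric multiplicities via the rank-nullity identity g(λ) = n − rank(A − λI):
  rank(A − (6)·I) = 1, so dim ker(A − (6)·I) = n − 1 = 4

Summary:
  λ = 6: algebraic multiplicity = 5, geometric multiplicity = 4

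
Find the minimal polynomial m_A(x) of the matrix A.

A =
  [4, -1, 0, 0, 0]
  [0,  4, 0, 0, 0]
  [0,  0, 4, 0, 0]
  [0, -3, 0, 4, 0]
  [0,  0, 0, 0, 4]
x^2 - 8*x + 16

The characteristic polynomial is χ_A(x) = (x - 4)^5, so the eigenvalues are known. The minimal polynomial is
  m_A(x) = Π_λ (x − λ)^{k_λ}
where k_λ is the size of the *largest* Jordan block for λ (equivalently, the smallest k with (A − λI)^k v = 0 for every generalised eigenvector v of λ).

  λ = 4: largest Jordan block has size 2, contributing (x − 4)^2

So m_A(x) = (x - 4)^2 = x^2 - 8*x + 16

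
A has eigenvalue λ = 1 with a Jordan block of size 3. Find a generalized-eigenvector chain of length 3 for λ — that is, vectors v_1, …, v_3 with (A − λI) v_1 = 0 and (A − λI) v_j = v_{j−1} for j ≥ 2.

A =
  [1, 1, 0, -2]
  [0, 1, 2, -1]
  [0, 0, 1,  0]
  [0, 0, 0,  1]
A Jordan chain for λ = 1 of length 3:
v_1 = (2, 0, 0, 0)ᵀ
v_2 = (0, 2, 0, 0)ᵀ
v_3 = (0, 0, 1, 0)ᵀ

Let N = A − (1)·I. We want v_3 with N^3 v_3 = 0 but N^2 v_3 ≠ 0; then v_{j-1} := N · v_j for j = 3, …, 2.

Pick v_3 = (0, 0, 1, 0)ᵀ.
Then v_2 = N · v_3 = (0, 2, 0, 0)ᵀ.
Then v_1 = N · v_2 = (2, 0, 0, 0)ᵀ.

Sanity check: (A − (1)·I) v_1 = (0, 0, 0, 0)ᵀ = 0. ✓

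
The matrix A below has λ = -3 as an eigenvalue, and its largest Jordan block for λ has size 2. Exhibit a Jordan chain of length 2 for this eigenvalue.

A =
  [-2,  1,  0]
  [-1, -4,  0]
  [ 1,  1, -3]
A Jordan chain for λ = -3 of length 2:
v_1 = (1, -1, 1)ᵀ
v_2 = (1, 0, 0)ᵀ

Let N = A − (-3)·I. We want v_2 with N^2 v_2 = 0 but N^1 v_2 ≠ 0; then v_{j-1} := N · v_j for j = 2, …, 2.

Pick v_2 = (1, 0, 0)ᵀ.
Then v_1 = N · v_2 = (1, -1, 1)ᵀ.

Sanity check: (A − (-3)·I) v_1 = (0, 0, 0)ᵀ = 0. ✓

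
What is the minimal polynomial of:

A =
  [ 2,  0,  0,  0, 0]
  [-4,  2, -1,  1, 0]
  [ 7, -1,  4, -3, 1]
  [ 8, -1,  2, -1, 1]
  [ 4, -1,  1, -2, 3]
x^3 - 6*x^2 + 12*x - 8

The characteristic polynomial is χ_A(x) = (x - 2)^5, so the eigenvalues are known. The minimal polynomial is
  m_A(x) = Π_λ (x − λ)^{k_λ}
where k_λ is the size of the *largest* Jordan block for λ (equivalently, the smallest k with (A − λI)^k v = 0 for every generalised eigenvector v of λ).

  λ = 2: largest Jordan block has size 3, contributing (x − 2)^3

So m_A(x) = (x - 2)^3 = x^3 - 6*x^2 + 12*x - 8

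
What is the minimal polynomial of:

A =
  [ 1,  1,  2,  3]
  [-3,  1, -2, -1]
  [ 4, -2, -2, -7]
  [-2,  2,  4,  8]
x^2 - 4*x + 4

The characteristic polynomial is χ_A(x) = (x - 2)^4, so the eigenvalues are known. The minimal polynomial is
  m_A(x) = Π_λ (x − λ)^{k_λ}
where k_λ is the size of the *largest* Jordan block for λ (equivalently, the smallest k with (A − λI)^k v = 0 for every generalised eigenvector v of λ).

  λ = 2: largest Jordan block has size 2, contributing (x − 2)^2

So m_A(x) = (x - 2)^2 = x^2 - 4*x + 4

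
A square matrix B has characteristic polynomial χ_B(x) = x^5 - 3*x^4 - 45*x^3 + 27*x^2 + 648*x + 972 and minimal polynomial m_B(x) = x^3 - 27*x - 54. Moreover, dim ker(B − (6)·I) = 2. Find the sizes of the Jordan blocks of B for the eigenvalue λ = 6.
Block sizes for λ = 6: [1, 1]

Step 1 — from the characteristic polynomial, algebraic multiplicity of λ = 6 is 2. From dim ker(B − (6)·I) = 2, there are exactly 2 Jordan blocks for λ = 6.
Step 2 — from the minimal polynomial, the factor (x − 6) tells us the largest block for λ = 6 has size 1.
Step 3 — with total size 2, 2 blocks, and largest block 1, the block sizes (in nonincreasing order) are [1, 1].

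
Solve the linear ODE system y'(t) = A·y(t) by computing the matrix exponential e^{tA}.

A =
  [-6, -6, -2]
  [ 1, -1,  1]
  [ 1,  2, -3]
e^{tA} =
  [-2*t*exp(-3*t) + exp(-4*t), -4*t*exp(-3*t) - 2*exp(-3*t) + 2*exp(-4*t), -2*t*exp(-3*t)]
  [t*exp(-3*t), 2*t*exp(-3*t) + exp(-3*t), t*exp(-3*t)]
  [exp(-3*t) - exp(-4*t), 2*exp(-3*t) - 2*exp(-4*t), exp(-3*t)]

Strategy: write A = P · J · P⁻¹ where J is a Jordan canonical form, so e^{tA} = P · e^{tJ} · P⁻¹, and e^{tJ} can be computed block-by-block.

A has Jordan form
J =
  [-4,  0,  0]
  [ 0, -3,  1]
  [ 0,  0, -3]
(up to reordering of blocks).

Per-block formulas:
  For a 2×2 Jordan block J_2(-3): exp(t · J_2(-3)) = e^(-3t)·(I + t·N), where N is the 2×2 nilpotent shift.
  For a 1×1 block at λ = -4: exp(t · [-4]) = [e^(-4t)].

After assembling e^{tJ} and conjugating by P, we get:

e^{tA} =
  [-2*t*exp(-3*t) + exp(-4*t), -4*t*exp(-3*t) - 2*exp(-3*t) + 2*exp(-4*t), -2*t*exp(-3*t)]
  [t*exp(-3*t), 2*t*exp(-3*t) + exp(-3*t), t*exp(-3*t)]
  [exp(-3*t) - exp(-4*t), 2*exp(-3*t) - 2*exp(-4*t), exp(-3*t)]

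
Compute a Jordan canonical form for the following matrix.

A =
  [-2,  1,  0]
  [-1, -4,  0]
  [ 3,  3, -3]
J_2(-3) ⊕ J_1(-3)

The characteristic polynomial is
  det(x·I − A) = x^3 + 9*x^2 + 27*x + 27 = (x + 3)^3

Eigenvalues and multiplicities (the geometric multiplicity of λ is n − rank(A − λI), which equals the number of Jordan blocks for λ):
  λ = -3: algebraic multiplicity = 3, geometric multiplicity = 2

Determining the block sizes for each eigenvalue:
  λ = -3: 2 blocks summing to 3 forces exactly one block of size 2 and the rest size 1 → block sizes [2, 1]

Assembling the blocks gives a Jordan form
J =
  [-3,  1,  0]
  [ 0, -3,  0]
  [ 0,  0, -3]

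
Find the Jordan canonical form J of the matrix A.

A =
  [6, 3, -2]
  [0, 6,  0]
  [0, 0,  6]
J_2(6) ⊕ J_1(6)

The characteristic polynomial is
  det(x·I − A) = x^3 - 18*x^2 + 108*x - 216 = (x - 6)^3

Eigenvalues and multiplicities (the geometric multiplicity of λ is n − rank(A − λI), which equals the number of Jordan blocks for λ):
  λ = 6: algebraic multiplicity = 3, geometric multiplicity = 2

Determining the block sizes for each eigenvalue:
  λ = 6: 2 blocks summing to 3 forces exactly one block of size 2 and the rest size 1 → block sizes [2, 1]

Assembling the blocks gives a Jordan form
J =
  [6, 1, 0]
  [0, 6, 0]
  [0, 0, 6]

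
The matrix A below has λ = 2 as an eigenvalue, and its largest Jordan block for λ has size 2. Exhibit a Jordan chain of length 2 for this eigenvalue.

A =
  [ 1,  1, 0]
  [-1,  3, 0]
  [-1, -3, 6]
A Jordan chain for λ = 2 of length 2:
v_1 = (-1, -1, -1)ᵀ
v_2 = (1, 0, 0)ᵀ

Let N = A − (2)·I. We want v_2 with N^2 v_2 = 0 but N^1 v_2 ≠ 0; then v_{j-1} := N · v_j for j = 2, …, 2.

Pick v_2 = (1, 0, 0)ᵀ.
Then v_1 = N · v_2 = (-1, -1, -1)ᵀ.

Sanity check: (A − (2)·I) v_1 = (0, 0, 0)ᵀ = 0. ✓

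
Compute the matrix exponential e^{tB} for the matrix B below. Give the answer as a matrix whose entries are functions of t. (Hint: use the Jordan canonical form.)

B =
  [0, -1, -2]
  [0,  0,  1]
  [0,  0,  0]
e^{tB} =
  [1, -t, -t^2/2 - 2*t]
  [0, 1, t]
  [0, 0, 1]

Strategy: write B = P · J · P⁻¹ where J is a Jordan canonical form, so e^{tB} = P · e^{tJ} · P⁻¹, and e^{tJ} can be computed block-by-block.

B has Jordan form
J =
  [0, 1, 0]
  [0, 0, 1]
  [0, 0, 0]
(up to reordering of blocks).

Per-block formulas:
  For a 3×3 Jordan block J_3(0): exp(t · J_3(0)) = e^(0t)·(I + t·N + (t^2/2)·N^2), where N is the 3×3 nilpotent shift.

After assembling e^{tJ} and conjugating by P, we get:

e^{tB} =
  [1, -t, -t^2/2 - 2*t]
  [0, 1, t]
  [0, 0, 1]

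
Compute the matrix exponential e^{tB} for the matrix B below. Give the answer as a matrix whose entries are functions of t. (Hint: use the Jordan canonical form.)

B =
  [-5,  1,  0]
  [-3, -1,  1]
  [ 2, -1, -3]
e^{tB} =
  [t^2*exp(-3*t)/2 - 2*t*exp(-3*t) + exp(-3*t), t*exp(-3*t), t^2*exp(-3*t)/2]
  [t^2*exp(-3*t) - 3*t*exp(-3*t), 2*t*exp(-3*t) + exp(-3*t), t^2*exp(-3*t) + t*exp(-3*t)]
  [-t^2*exp(-3*t)/2 + 2*t*exp(-3*t), -t*exp(-3*t), -t^2*exp(-3*t)/2 + exp(-3*t)]

Strategy: write B = P · J · P⁻¹ where J is a Jordan canonical form, so e^{tB} = P · e^{tJ} · P⁻¹, and e^{tJ} can be computed block-by-block.

B has Jordan form
J =
  [-3,  1,  0]
  [ 0, -3,  1]
  [ 0,  0, -3]
(up to reordering of blocks).

Per-block formulas:
  For a 3×3 Jordan block J_3(-3): exp(t · J_3(-3)) = e^(-3t)·(I + t·N + (t^2/2)·N^2), where N is the 3×3 nilpotent shift.

After assembling e^{tJ} and conjugating by P, we get:

e^{tB} =
  [t^2*exp(-3*t)/2 - 2*t*exp(-3*t) + exp(-3*t), t*exp(-3*t), t^2*exp(-3*t)/2]
  [t^2*exp(-3*t) - 3*t*exp(-3*t), 2*t*exp(-3*t) + exp(-3*t), t^2*exp(-3*t) + t*exp(-3*t)]
  [-t^2*exp(-3*t)/2 + 2*t*exp(-3*t), -t*exp(-3*t), -t^2*exp(-3*t)/2 + exp(-3*t)]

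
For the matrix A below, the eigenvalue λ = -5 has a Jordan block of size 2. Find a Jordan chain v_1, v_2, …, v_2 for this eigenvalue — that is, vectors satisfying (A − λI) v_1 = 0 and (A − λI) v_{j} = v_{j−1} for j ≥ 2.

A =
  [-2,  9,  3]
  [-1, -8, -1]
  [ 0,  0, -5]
A Jordan chain for λ = -5 of length 2:
v_1 = (3, -1, 0)ᵀ
v_2 = (1, 0, 0)ᵀ

Let N = A − (-5)·I. We want v_2 with N^2 v_2 = 0 but N^1 v_2 ≠ 0; then v_{j-1} := N · v_j for j = 2, …, 2.

Pick v_2 = (1, 0, 0)ᵀ.
Then v_1 = N · v_2 = (3, -1, 0)ᵀ.

Sanity check: (A − (-5)·I) v_1 = (0, 0, 0)ᵀ = 0. ✓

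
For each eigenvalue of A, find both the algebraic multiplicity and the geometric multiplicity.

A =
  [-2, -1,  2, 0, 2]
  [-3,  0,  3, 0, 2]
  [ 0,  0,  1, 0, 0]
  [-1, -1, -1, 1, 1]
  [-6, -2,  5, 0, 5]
λ = 1: alg = 5, geom = 2

Step 1 — factor the characteristic polynomial to read off the algebraic multiplicities:
  χ_A(x) = (x - 1)^5

Step 2 — compute geometric multiplicities via the rank-nullity identity g(λ) = n − rank(A − λI):
  rank(A − (1)·I) = 3, so dim ker(A − (1)·I) = n − 3 = 2

Summary:
  λ = 1: algebraic multiplicity = 5, geometric multiplicity = 2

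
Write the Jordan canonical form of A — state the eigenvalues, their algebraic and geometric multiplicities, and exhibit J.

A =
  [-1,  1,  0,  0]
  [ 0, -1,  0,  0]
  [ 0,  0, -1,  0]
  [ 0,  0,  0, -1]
J_2(-1) ⊕ J_1(-1) ⊕ J_1(-1)

The characteristic polynomial is
  det(x·I − A) = x^4 + 4*x^3 + 6*x^2 + 4*x + 1 = (x + 1)^4

Eigenvalues and multiplicities (the geometric multiplicity of λ is n − rank(A − λI), which equals the number of Jordan blocks for λ):
  λ = -1: algebraic multiplicity = 4, geometric multiplicity = 3

Determining the block sizes for each eigenvalue:
  λ = -1: 3 blocks summing to 4 forces exactly one block of size 2 and the rest size 1 → block sizes [2, 1, 1]

Assembling the blocks gives a Jordan form
J =
  [-1,  1,  0,  0]
  [ 0, -1,  0,  0]
  [ 0,  0, -1,  0]
  [ 0,  0,  0, -1]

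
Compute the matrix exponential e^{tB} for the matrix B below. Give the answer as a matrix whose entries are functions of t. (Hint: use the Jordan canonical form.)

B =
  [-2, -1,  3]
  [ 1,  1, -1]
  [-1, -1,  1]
e^{tB} =
  [1 - 2*t, -t^2 - t, -t^2 + 3*t]
  [t, t^2/2 + t + 1, t^2/2 - t]
  [-t, -t^2/2 - t, -t^2/2 + t + 1]

Strategy: write B = P · J · P⁻¹ where J is a Jordan canonical form, so e^{tB} = P · e^{tJ} · P⁻¹, and e^{tJ} can be computed block-by-block.

B has Jordan form
J =
  [0, 1, 0]
  [0, 0, 1]
  [0, 0, 0]
(up to reordering of blocks).

Per-block formulas:
  For a 3×3 Jordan block J_3(0): exp(t · J_3(0)) = e^(0t)·(I + t·N + (t^2/2)·N^2), where N is the 3×3 nilpotent shift.

After assembling e^{tJ} and conjugating by P, we get:

e^{tB} =
  [1 - 2*t, -t^2 - t, -t^2 + 3*t]
  [t, t^2/2 + t + 1, t^2/2 - t]
  [-t, -t^2/2 - t, -t^2/2 + t + 1]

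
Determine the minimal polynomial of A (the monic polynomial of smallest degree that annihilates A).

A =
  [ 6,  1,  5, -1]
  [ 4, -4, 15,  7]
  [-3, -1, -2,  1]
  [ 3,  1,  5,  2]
x^3 + x^2 - 8*x - 12

The characteristic polynomial is χ_A(x) = (x - 3)^2*(x + 2)^2, so the eigenvalues are known. The minimal polynomial is
  m_A(x) = Π_λ (x − λ)^{k_λ}
where k_λ is the size of the *largest* Jordan block for λ (equivalently, the smallest k with (A − λI)^k v = 0 for every generalised eigenvector v of λ).

  λ = -2: largest Jordan block has size 2, contributing (x + 2)^2
  λ = 3: largest Jordan block has size 1, contributing (x − 3)

So m_A(x) = (x - 3)*(x + 2)^2 = x^3 + x^2 - 8*x - 12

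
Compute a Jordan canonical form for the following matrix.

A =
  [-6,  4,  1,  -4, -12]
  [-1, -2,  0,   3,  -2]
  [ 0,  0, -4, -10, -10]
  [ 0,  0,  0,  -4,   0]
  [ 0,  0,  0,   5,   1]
J_3(-4) ⊕ J_1(-4) ⊕ J_1(1)

The characteristic polynomial is
  det(x·I − A) = x^5 + 15*x^4 + 80*x^3 + 160*x^2 - 256 = (x - 1)*(x + 4)^4

Eigenvalues and multiplicities (the geometric multiplicity of λ is n − rank(A − λI), which equals the number of Jordan blocks for λ):
  λ = -4: algebraic multiplicity = 4, geometric multiplicity = 2
  λ = 1: algebraic multiplicity = 1, geometric multiplicity = 1

Determining the block sizes for each eigenvalue:
  λ = -4: with am = 4 and gm = 2, the partition is not yet determined (e.g. several partitions of 4 into 2 parts exist). Let N = A − (-4)·I. Computing rank(N^1) = 3, rank(N^2) = 2, rank(N^3) = 1; the number of blocks of size ≥ j is rank(N^{j−1}) − rank(N^j), giving [2, 1, 1]. So we have 1 block(s) of size 3, 1 block(s) of size 1 → block sizes [3, 1]
  λ = 1: one block (gm = 1), so the single block has size am = 1 → block sizes [1]

Assembling the blocks gives a Jordan form
J =
  [-4,  1,  0,  0, 0]
  [ 0, -4,  1,  0, 0]
  [ 0,  0, -4,  0, 0]
  [ 0,  0,  0, -4, 0]
  [ 0,  0,  0,  0, 1]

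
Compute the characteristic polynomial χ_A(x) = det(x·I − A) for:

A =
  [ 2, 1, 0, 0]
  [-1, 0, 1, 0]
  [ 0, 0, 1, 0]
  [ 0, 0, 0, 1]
x^4 - 4*x^3 + 6*x^2 - 4*x + 1

Expanding det(x·I − A) (e.g. by cofactor expansion or by noting that A is similar to its Jordan form J, which has the same characteristic polynomial as A) gives
  χ_A(x) = x^4 - 4*x^3 + 6*x^2 - 4*x + 1
which factors as (x - 1)^4. The eigenvalues (with algebraic multiplicities) are λ = 1 with multiplicity 4.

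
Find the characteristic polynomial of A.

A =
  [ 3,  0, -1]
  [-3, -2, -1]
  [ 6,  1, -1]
x^3

Expanding det(x·I − A) (e.g. by cofactor expansion or by noting that A is similar to its Jordan form J, which has the same characteristic polynomial as A) gives
  χ_A(x) = x^3
which factors as x^3. The eigenvalues (with algebraic multiplicities) are λ = 0 with multiplicity 3.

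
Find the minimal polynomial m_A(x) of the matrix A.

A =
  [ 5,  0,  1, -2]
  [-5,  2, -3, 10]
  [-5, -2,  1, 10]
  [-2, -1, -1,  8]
x^2 - 8*x + 16

The characteristic polynomial is χ_A(x) = (x - 4)^4, so the eigenvalues are known. The minimal polynomial is
  m_A(x) = Π_λ (x − λ)^{k_λ}
where k_λ is the size of the *largest* Jordan block for λ (equivalently, the smallest k with (A − λI)^k v = 0 for every generalised eigenvector v of λ).

  λ = 4: largest Jordan block has size 2, contributing (x − 4)^2

So m_A(x) = (x - 4)^2 = x^2 - 8*x + 16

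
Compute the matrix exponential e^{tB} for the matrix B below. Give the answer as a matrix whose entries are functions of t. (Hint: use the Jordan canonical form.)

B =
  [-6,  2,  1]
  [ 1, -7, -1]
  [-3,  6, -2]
e^{tB} =
  [-t*exp(-5*t) + exp(-5*t), 2*t*exp(-5*t), t*exp(-5*t)]
  [t*exp(-5*t), -2*t*exp(-5*t) + exp(-5*t), -t*exp(-5*t)]
  [-3*t*exp(-5*t), 6*t*exp(-5*t), 3*t*exp(-5*t) + exp(-5*t)]

Strategy: write B = P · J · P⁻¹ where J is a Jordan canonical form, so e^{tB} = P · e^{tJ} · P⁻¹, and e^{tJ} can be computed block-by-block.

B has Jordan form
J =
  [-5,  1,  0]
  [ 0, -5,  0]
  [ 0,  0, -5]
(up to reordering of blocks).

Per-block formulas:
  For a 1×1 block at λ = -5: exp(t · [-5]) = [e^(-5t)].
  For a 2×2 Jordan block J_2(-5): exp(t · J_2(-5)) = e^(-5t)·(I + t·N), where N is the 2×2 nilpotent shift.

After assembling e^{tJ} and conjugating by P, we get:

e^{tB} =
  [-t*exp(-5*t) + exp(-5*t), 2*t*exp(-5*t), t*exp(-5*t)]
  [t*exp(-5*t), -2*t*exp(-5*t) + exp(-5*t), -t*exp(-5*t)]
  [-3*t*exp(-5*t), 6*t*exp(-5*t), 3*t*exp(-5*t) + exp(-5*t)]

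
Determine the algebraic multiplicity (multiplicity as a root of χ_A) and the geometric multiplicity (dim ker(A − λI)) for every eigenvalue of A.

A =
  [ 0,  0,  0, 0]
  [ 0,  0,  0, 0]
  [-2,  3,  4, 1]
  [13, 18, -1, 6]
λ = 0: alg = 2, geom = 2; λ = 5: alg = 2, geom = 1

Step 1 — factor the characteristic polynomial to read off the algebraic multiplicities:
  χ_A(x) = x^2*(x - 5)^2

Step 2 — compute geometric multiplicities via the rank-nullity identity g(λ) = n − rank(A − λI):
  rank(A − (0)·I) = 2, so dim ker(A − (0)·I) = n − 2 = 2
  rank(A − (5)·I) = 3, so dim ker(A − (5)·I) = n − 3 = 1

Summary:
  λ = 0: algebraic multiplicity = 2, geometric multiplicity = 2
  λ = 5: algebraic multiplicity = 2, geometric multiplicity = 1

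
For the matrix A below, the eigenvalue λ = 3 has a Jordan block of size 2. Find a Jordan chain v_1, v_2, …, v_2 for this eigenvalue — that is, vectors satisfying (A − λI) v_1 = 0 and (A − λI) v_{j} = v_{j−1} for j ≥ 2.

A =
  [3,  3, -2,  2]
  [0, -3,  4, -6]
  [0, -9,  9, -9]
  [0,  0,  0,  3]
A Jordan chain for λ = 3 of length 2:
v_1 = (3, -6, -9, 0)ᵀ
v_2 = (0, 1, 0, 0)ᵀ

Let N = A − (3)·I. We want v_2 with N^2 v_2 = 0 but N^1 v_2 ≠ 0; then v_{j-1} := N · v_j for j = 2, …, 2.

Pick v_2 = (0, 1, 0, 0)ᵀ.
Then v_1 = N · v_2 = (3, -6, -9, 0)ᵀ.

Sanity check: (A − (3)·I) v_1 = (0, 0, 0, 0)ᵀ = 0. ✓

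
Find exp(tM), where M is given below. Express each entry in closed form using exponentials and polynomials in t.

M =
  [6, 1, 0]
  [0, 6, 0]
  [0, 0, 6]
e^{tM} =
  [exp(6*t), t*exp(6*t), 0]
  [0, exp(6*t), 0]
  [0, 0, exp(6*t)]

Strategy: write M = P · J · P⁻¹ where J is a Jordan canonical form, so e^{tM} = P · e^{tJ} · P⁻¹, and e^{tJ} can be computed block-by-block.

M has Jordan form
J =
  [6, 1, 0]
  [0, 6, 0]
  [0, 0, 6]
(up to reordering of blocks).

Per-block formulas:
  For a 1×1 block at λ = 6: exp(t · [6]) = [e^(6t)].
  For a 2×2 Jordan block J_2(6): exp(t · J_2(6)) = e^(6t)·(I + t·N), where N is the 2×2 nilpotent shift.

After assembling e^{tJ} and conjugating by P, we get:

e^{tM} =
  [exp(6*t), t*exp(6*t), 0]
  [0, exp(6*t), 0]
  [0, 0, exp(6*t)]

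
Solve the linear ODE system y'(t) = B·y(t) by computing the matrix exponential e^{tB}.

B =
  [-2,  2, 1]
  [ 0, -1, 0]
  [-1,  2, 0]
e^{tB} =
  [-t*exp(-t) + exp(-t), 2*t*exp(-t), t*exp(-t)]
  [0, exp(-t), 0]
  [-t*exp(-t), 2*t*exp(-t), t*exp(-t) + exp(-t)]

Strategy: write B = P · J · P⁻¹ where J is a Jordan canonical form, so e^{tB} = P · e^{tJ} · P⁻¹, and e^{tJ} can be computed block-by-block.

B has Jordan form
J =
  [-1,  1,  0]
  [ 0, -1,  0]
  [ 0,  0, -1]
(up to reordering of blocks).

Per-block formulas:
  For a 1×1 block at λ = -1: exp(t · [-1]) = [e^(-1t)].
  For a 2×2 Jordan block J_2(-1): exp(t · J_2(-1)) = e^(-1t)·(I + t·N), where N is the 2×2 nilpotent shift.

After assembling e^{tJ} and conjugating by P, we get:

e^{tB} =
  [-t*exp(-t) + exp(-t), 2*t*exp(-t), t*exp(-t)]
  [0, exp(-t), 0]
  [-t*exp(-t), 2*t*exp(-t), t*exp(-t) + exp(-t)]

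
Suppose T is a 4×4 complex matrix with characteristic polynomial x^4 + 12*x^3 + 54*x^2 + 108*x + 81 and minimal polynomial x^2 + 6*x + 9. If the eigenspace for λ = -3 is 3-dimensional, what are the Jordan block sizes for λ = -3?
Block sizes for λ = -3: [2, 1, 1]

Step 1 — from the characteristic polynomial, algebraic multiplicity of λ = -3 is 4. From dim ker(T − (-3)·I) = 3, there are exactly 3 Jordan blocks for λ = -3.
Step 2 — from the minimal polynomial, the factor (x + 3)^2 tells us the largest block for λ = -3 has size 2.
Step 3 — with total size 4, 3 blocks, and largest block 2, the block sizes (in nonincreasing order) are [2, 1, 1].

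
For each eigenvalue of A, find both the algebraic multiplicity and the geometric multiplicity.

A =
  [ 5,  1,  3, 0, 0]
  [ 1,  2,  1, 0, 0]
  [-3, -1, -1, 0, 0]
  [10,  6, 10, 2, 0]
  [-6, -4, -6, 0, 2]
λ = 2: alg = 5, geom = 3

Step 1 — factor the characteristic polynomial to read off the algebraic multiplicities:
  χ_A(x) = (x - 2)^5

Step 2 — compute geometric multiplicities via the rank-nullity identity g(λ) = n − rank(A − λI):
  rank(A − (2)·I) = 2, so dim ker(A − (2)·I) = n − 2 = 3

Summary:
  λ = 2: algebraic multiplicity = 5, geometric multiplicity = 3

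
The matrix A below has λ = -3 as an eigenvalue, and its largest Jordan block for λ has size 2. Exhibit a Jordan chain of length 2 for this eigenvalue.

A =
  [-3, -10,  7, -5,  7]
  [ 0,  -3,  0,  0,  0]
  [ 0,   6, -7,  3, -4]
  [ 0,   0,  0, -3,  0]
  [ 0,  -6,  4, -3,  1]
A Jordan chain for λ = -3 of length 2:
v_1 = (-10, 0, 6, 0, -6)ᵀ
v_2 = (0, 1, 0, 0, 0)ᵀ

Let N = A − (-3)·I. We want v_2 with N^2 v_2 = 0 but N^1 v_2 ≠ 0; then v_{j-1} := N · v_j for j = 2, …, 2.

Pick v_2 = (0, 1, 0, 0, 0)ᵀ.
Then v_1 = N · v_2 = (-10, 0, 6, 0, -6)ᵀ.

Sanity check: (A − (-3)·I) v_1 = (0, 0, 0, 0, 0)ᵀ = 0. ✓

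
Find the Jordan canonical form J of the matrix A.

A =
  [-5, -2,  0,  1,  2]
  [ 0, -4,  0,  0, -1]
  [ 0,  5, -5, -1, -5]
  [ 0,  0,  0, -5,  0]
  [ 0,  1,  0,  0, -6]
J_2(-5) ⊕ J_2(-5) ⊕ J_1(-5)

The characteristic polynomial is
  det(x·I − A) = x^5 + 25*x^4 + 250*x^3 + 1250*x^2 + 3125*x + 3125 = (x + 5)^5

Eigenvalues and multiplicities (the geometric multiplicity of λ is n − rank(A − λI), which equals the number of Jordan blocks for λ):
  λ = -5: algebraic multiplicity = 5, geometric multiplicity = 3

Determining the block sizes for each eigenvalue:
  λ = -5: with am = 5 and gm = 3, the partition is not yet determined (e.g. several partitions of 5 into 3 parts exist). Let N = A − (-5)·I. Computing rank(N^1) = 2, rank(N^2) = 0; the number of blocks of size ≥ j is rank(N^{j−1}) − rank(N^j), giving [3, 2]. So we have 2 block(s) of size 2, 1 block(s) of size 1 → block sizes [2, 2, 1]

Assembling the blocks gives a Jordan form
J =
  [-5,  1,  0,  0,  0]
  [ 0, -5,  0,  0,  0]
  [ 0,  0, -5,  1,  0]
  [ 0,  0,  0, -5,  0]
  [ 0,  0,  0,  0, -5]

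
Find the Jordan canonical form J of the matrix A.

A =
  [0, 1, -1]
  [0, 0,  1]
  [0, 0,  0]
J_3(0)

The characteristic polynomial is
  det(x·I − A) = x^3

Eigenvalues and multiplicities (the geometric multiplicity of λ is n − rank(A − λI), which equals the number of Jordan blocks for λ):
  λ = 0: algebraic multiplicity = 3, geometric multiplicity = 1

Determining the block sizes for each eigenvalue:
  λ = 0: one block (gm = 1), so the single block has size am = 3 → block sizes [3]

Assembling the blocks gives a Jordan form
J =
  [0, 1, 0]
  [0, 0, 1]
  [0, 0, 0]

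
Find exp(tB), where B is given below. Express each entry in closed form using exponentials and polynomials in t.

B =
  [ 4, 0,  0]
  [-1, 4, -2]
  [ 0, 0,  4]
e^{tB} =
  [exp(4*t), 0, 0]
  [-t*exp(4*t), exp(4*t), -2*t*exp(4*t)]
  [0, 0, exp(4*t)]

Strategy: write B = P · J · P⁻¹ where J is a Jordan canonical form, so e^{tB} = P · e^{tJ} · P⁻¹, and e^{tJ} can be computed block-by-block.

B has Jordan form
J =
  [4, 1, 0]
  [0, 4, 0]
  [0, 0, 4]
(up to reordering of blocks).

Per-block formulas:
  For a 2×2 Jordan block J_2(4): exp(t · J_2(4)) = e^(4t)·(I + t·N), where N is the 2×2 nilpotent shift.
  For a 1×1 block at λ = 4: exp(t · [4]) = [e^(4t)].

After assembling e^{tJ} and conjugating by P, we get:

e^{tB} =
  [exp(4*t), 0, 0]
  [-t*exp(4*t), exp(4*t), -2*t*exp(4*t)]
  [0, 0, exp(4*t)]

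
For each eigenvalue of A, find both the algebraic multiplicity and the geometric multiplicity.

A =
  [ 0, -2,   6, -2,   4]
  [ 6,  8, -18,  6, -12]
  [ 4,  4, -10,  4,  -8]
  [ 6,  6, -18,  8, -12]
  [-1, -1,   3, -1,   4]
λ = 2: alg = 5, geom = 4

Step 1 — factor the characteristic polynomial to read off the algebraic multiplicities:
  χ_A(x) = (x - 2)^5

Step 2 — compute geometric multiplicities via the rank-nullity identity g(λ) = n − rank(A − λI):
  rank(A − (2)·I) = 1, so dim ker(A − (2)·I) = n − 1 = 4

Summary:
  λ = 2: algebraic multiplicity = 5, geometric multiplicity = 4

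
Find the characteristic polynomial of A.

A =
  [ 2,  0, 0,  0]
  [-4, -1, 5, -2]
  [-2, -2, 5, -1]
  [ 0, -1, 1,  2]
x^4 - 8*x^3 + 24*x^2 - 32*x + 16

Expanding det(x·I − A) (e.g. by cofactor expansion or by noting that A is similar to its Jordan form J, which has the same characteristic polynomial as A) gives
  χ_A(x) = x^4 - 8*x^3 + 24*x^2 - 32*x + 16
which factors as (x - 2)^4. The eigenvalues (with algebraic multiplicities) are λ = 2 with multiplicity 4.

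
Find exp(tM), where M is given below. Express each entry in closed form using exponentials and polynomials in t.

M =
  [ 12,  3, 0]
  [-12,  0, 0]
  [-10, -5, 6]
e^{tM} =
  [6*t*exp(6*t) + exp(6*t), 3*t*exp(6*t), 0]
  [-12*t*exp(6*t), -6*t*exp(6*t) + exp(6*t), 0]
  [-10*t*exp(6*t), -5*t*exp(6*t), exp(6*t)]

Strategy: write M = P · J · P⁻¹ where J is a Jordan canonical form, so e^{tM} = P · e^{tJ} · P⁻¹, and e^{tJ} can be computed block-by-block.

M has Jordan form
J =
  [6, 1, 0]
  [0, 6, 0]
  [0, 0, 6]
(up to reordering of blocks).

Per-block formulas:
  For a 1×1 block at λ = 6: exp(t · [6]) = [e^(6t)].
  For a 2×2 Jordan block J_2(6): exp(t · J_2(6)) = e^(6t)·(I + t·N), where N is the 2×2 nilpotent shift.

After assembling e^{tJ} and conjugating by P, we get:

e^{tM} =
  [6*t*exp(6*t) + exp(6*t), 3*t*exp(6*t), 0]
  [-12*t*exp(6*t), -6*t*exp(6*t) + exp(6*t), 0]
  [-10*t*exp(6*t), -5*t*exp(6*t), exp(6*t)]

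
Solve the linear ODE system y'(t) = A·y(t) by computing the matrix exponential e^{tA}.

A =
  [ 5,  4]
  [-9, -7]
e^{tA} =
  [6*t*exp(-t) + exp(-t), 4*t*exp(-t)]
  [-9*t*exp(-t), -6*t*exp(-t) + exp(-t)]

Strategy: write A = P · J · P⁻¹ where J is a Jordan canonical form, so e^{tA} = P · e^{tJ} · P⁻¹, and e^{tJ} can be computed block-by-block.

A has Jordan form
J =
  [-1,  1]
  [ 0, -1]
(up to reordering of blocks).

Per-block formulas:
  For a 2×2 Jordan block J_2(-1): exp(t · J_2(-1)) = e^(-1t)·(I + t·N), where N is the 2×2 nilpotent shift.

After assembling e^{tJ} and conjugating by P, we get:

e^{tA} =
  [6*t*exp(-t) + exp(-t), 4*t*exp(-t)]
  [-9*t*exp(-t), -6*t*exp(-t) + exp(-t)]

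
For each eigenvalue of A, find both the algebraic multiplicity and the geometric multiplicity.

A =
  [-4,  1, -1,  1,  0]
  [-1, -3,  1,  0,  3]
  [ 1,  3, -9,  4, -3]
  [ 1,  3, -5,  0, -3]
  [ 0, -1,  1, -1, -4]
λ = -4: alg = 5, geom = 3

Step 1 — factor the characteristic polynomial to read off the algebraic multiplicities:
  χ_A(x) = (x + 4)^5

Step 2 — compute geometric multiplicities via the rank-nullity identity g(λ) = n − rank(A − λI):
  rank(A − (-4)·I) = 2, so dim ker(A − (-4)·I) = n − 2 = 3

Summary:
  λ = -4: algebraic multiplicity = 5, geometric multiplicity = 3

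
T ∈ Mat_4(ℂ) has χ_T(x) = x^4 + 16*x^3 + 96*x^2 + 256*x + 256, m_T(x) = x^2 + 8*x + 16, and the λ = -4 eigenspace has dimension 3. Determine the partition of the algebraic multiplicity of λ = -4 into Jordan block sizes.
Block sizes for λ = -4: [2, 1, 1]

Step 1 — from the characteristic polynomial, algebraic multiplicity of λ = -4 is 4. From dim ker(T − (-4)·I) = 3, there are exactly 3 Jordan blocks for λ = -4.
Step 2 — from the minimal polynomial, the factor (x + 4)^2 tells us the largest block for λ = -4 has size 2.
Step 3 — with total size 4, 3 blocks, and largest block 2, the block sizes (in nonincreasing order) are [2, 1, 1].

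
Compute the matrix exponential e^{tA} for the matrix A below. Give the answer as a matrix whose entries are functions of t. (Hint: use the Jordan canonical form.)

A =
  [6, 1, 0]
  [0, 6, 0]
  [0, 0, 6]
e^{tA} =
  [exp(6*t), t*exp(6*t), 0]
  [0, exp(6*t), 0]
  [0, 0, exp(6*t)]

Strategy: write A = P · J · P⁻¹ where J is a Jordan canonical form, so e^{tA} = P · e^{tJ} · P⁻¹, and e^{tJ} can be computed block-by-block.

A has Jordan form
J =
  [6, 1, 0]
  [0, 6, 0]
  [0, 0, 6]
(up to reordering of blocks).

Per-block formulas:
  For a 2×2 Jordan block J_2(6): exp(t · J_2(6)) = e^(6t)·(I + t·N), where N is the 2×2 nilpotent shift.
  For a 1×1 block at λ = 6: exp(t · [6]) = [e^(6t)].

After assembling e^{tJ} and conjugating by P, we get:

e^{tA} =
  [exp(6*t), t*exp(6*t), 0]
  [0, exp(6*t), 0]
  [0, 0, exp(6*t)]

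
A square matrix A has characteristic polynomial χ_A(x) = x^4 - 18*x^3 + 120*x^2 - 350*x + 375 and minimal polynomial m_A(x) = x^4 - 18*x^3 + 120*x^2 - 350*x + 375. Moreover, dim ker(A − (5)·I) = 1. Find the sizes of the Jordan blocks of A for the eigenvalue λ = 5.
Block sizes for λ = 5: [3]

Step 1 — from the characteristic polynomial, algebraic multiplicity of λ = 5 is 3. From dim ker(A − (5)·I) = 1, there are exactly 1 Jordan blocks for λ = 5.
Step 2 — from the minimal polynomial, the factor (x − 5)^3 tells us the largest block for λ = 5 has size 3.
Step 3 — with total size 3, 1 blocks, and largest block 3, the block sizes (in nonincreasing order) are [3].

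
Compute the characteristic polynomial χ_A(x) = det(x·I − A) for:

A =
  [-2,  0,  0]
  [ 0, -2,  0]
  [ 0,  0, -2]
x^3 + 6*x^2 + 12*x + 8

Expanding det(x·I − A) (e.g. by cofactor expansion or by noting that A is similar to its Jordan form J, which has the same characteristic polynomial as A) gives
  χ_A(x) = x^3 + 6*x^2 + 12*x + 8
which factors as (x + 2)^3. The eigenvalues (with algebraic multiplicities) are λ = -2 with multiplicity 3.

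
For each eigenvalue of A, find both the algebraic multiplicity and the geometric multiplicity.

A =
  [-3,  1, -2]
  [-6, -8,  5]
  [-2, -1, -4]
λ = -5: alg = 3, geom = 1

Step 1 — factor the characteristic polynomial to read off the algebraic multiplicities:
  χ_A(x) = (x + 5)^3

Step 2 — compute geometric multiplicities via the rank-nullity identity g(λ) = n − rank(A − λI):
  rank(A − (-5)·I) = 2, so dim ker(A − (-5)·I) = n − 2 = 1

Summary:
  λ = -5: algebraic multiplicity = 3, geometric multiplicity = 1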